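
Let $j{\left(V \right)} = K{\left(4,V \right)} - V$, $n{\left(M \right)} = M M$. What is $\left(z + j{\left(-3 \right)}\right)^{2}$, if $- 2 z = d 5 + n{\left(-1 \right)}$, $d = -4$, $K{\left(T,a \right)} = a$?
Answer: $\frac{361}{4} \approx 90.25$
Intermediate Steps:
$n{\left(M \right)} = M^{2}$
$j{\left(V \right)} = 0$ ($j{\left(V \right)} = V - V = 0$)
$z = \frac{19}{2}$ ($z = - \frac{\left(-4\right) 5 + \left(-1\right)^{2}}{2} = - \frac{-20 + 1}{2} = \left(- \frac{1}{2}\right) \left(-19\right) = \frac{19}{2} \approx 9.5$)
$\left(z + j{\left(-3 \right)}\right)^{2} = \left(\frac{19}{2} + 0\right)^{2} = \left(\frac{19}{2}\right)^{2} = \frac{361}{4}$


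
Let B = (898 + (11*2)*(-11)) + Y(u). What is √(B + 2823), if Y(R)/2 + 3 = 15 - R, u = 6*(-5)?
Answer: √3563 ≈ 59.691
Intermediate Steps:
u = -30
Y(R) = 24 - 2*R (Y(R) = -6 + 2*(15 - R) = -6 + (30 - 2*R) = 24 - 2*R)
B = 740 (B = (898 + (11*2)*(-11)) + (24 - 2*(-30)) = (898 + 22*(-11)) + (24 + 60) = (898 - 242) + 84 = 656 + 84 = 740)
√(B + 2823) = √(740 + 2823) = √3563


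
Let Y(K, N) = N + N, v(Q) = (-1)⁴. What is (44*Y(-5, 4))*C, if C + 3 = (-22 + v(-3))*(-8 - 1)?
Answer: 65472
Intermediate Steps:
v(Q) = 1
Y(K, N) = 2*N
C = 186 (C = -3 + (-22 + 1)*(-8 - 1) = -3 - 21*(-9) = -3 + 189 = 186)
(44*Y(-5, 4))*C = (44*(2*4))*186 = (44*8)*186 = 352*186 = 65472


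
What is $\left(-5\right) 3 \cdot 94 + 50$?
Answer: $-1360$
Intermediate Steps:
$\left(-5\right) 3 \cdot 94 + 50 = \left(-15\right) 94 + 50 = -1410 + 50 = -1360$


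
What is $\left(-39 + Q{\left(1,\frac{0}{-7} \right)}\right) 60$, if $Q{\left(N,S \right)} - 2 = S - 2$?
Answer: $-2340$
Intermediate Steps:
$Q{\left(N,S \right)} = S$ ($Q{\left(N,S \right)} = 2 + \left(S - 2\right) = 2 + \left(-2 + S\right) = S$)
$\left(-39 + Q{\left(1,\frac{0}{-7} \right)}\right) 60 = \left(-39 + \frac{0}{-7}\right) 60 = \left(-39 + 0 \left(- \frac{1}{7}\right)\right) 60 = \left(-39 + 0\right) 60 = \left(-39\right) 60 = -2340$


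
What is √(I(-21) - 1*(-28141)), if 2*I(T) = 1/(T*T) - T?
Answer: 2*√3103703/21 ≈ 167.78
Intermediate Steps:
I(T) = 1/(2*T²) - T/2 (I(T) = (1/(T*T) - T)/2 = (T⁻² - T)/2 = 1/(2*T²) - T/2)
√(I(-21) - 1*(-28141)) = √((½)*(1 - 1*(-21)³)/(-21)² - 1*(-28141)) = √((½)*(1/441)*(1 - 1*(-9261)) + 28141) = √((½)*(1/441)*(1 + 9261) + 28141) = √((½)*(1/441)*9262 + 28141) = √(4631/441 + 28141) = √(12414812/441) = 2*√3103703/21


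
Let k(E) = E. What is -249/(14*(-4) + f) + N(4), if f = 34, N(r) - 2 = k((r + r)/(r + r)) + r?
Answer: 403/22 ≈ 18.318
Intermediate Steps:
N(r) = 3 + r (N(r) = 2 + ((r + r)/(r + r) + r) = 2 + ((2*r)/((2*r)) + r) = 2 + ((2*r)*(1/(2*r)) + r) = 2 + (1 + r) = 3 + r)
-249/(14*(-4) + f) + N(4) = -249/(14*(-4) + 34) + (3 + 4) = -249/(-56 + 34) + 7 = -249/(-22) + 7 = -249*(-1/22) + 7 = 249/22 + 7 = 403/22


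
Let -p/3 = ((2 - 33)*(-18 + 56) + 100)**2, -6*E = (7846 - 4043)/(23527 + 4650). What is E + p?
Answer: -589392739427/169062 ≈ -3.4863e+6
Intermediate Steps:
E = -3803/169062 (E = -(7846 - 4043)/(6*(23527 + 4650)) = -3803/(6*28177) = -1/6*3803/28177 = -3803/169062 ≈ -0.022495)
p = -3486252 (p = -3*((2 - 33)*(-18 + 56) + 100)**2 = -3*(-31*38 + 100)**2 = -3*(-1178 + 100)**2 = -3*(-1078)**2 = -3*1162084 = -3486252)
E + p = -3803/169062 - 3486252 = -589392739427/169062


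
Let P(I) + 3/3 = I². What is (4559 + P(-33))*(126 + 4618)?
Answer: 26789368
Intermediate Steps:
P(I) = -1 + I²
(4559 + P(-33))*(126 + 4618) = (4559 + (-1 + (-33)²))*(126 + 4618) = (4559 + (-1 + 1089))*4744 = (4559 + 1088)*4744 = 5647*4744 = 26789368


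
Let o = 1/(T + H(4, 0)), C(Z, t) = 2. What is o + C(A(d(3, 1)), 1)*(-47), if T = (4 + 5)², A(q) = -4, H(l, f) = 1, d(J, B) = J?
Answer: -7707/82 ≈ -93.988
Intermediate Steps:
T = 81 (T = 9² = 81)
o = 1/82 (o = 1/(81 + 1) = 1/82 ≈ 0.012195)
o + C(A(d(3, 1)), 1)*(-47) = 1/82 + 2*(-47) = 1/82 - 94 = -7707/82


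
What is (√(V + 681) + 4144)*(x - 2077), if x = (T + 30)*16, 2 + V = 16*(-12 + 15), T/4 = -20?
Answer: -11922288 - 2877*√727 ≈ -1.2000e+7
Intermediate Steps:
T = -80 (T = 4*(-20) = -80)
V = 46 (V = -2 + 16*(-12 + 15) = -2 + 16*3 = -2 + 48 = 46)
x = -800 (x = (-80 + 30)*16 = -50*16 = -800)
(√(V + 681) + 4144)*(x - 2077) = (√(46 + 681) + 4144)*(-800 - 2077) = (√727 + 4144)*(-2877) = (4144 + √727)*(-2877) = -11922288 - 2877*√727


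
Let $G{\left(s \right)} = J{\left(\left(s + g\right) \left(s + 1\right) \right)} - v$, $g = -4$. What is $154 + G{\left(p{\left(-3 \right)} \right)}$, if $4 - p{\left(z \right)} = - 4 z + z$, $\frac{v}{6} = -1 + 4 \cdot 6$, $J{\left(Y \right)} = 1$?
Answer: $17$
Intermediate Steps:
$v = 138$ ($v = 6 \left(-1 + 4 \cdot 6\right) = 6 \left(-1 + 24\right) = 6 \cdot 23 = 138$)
$p{\left(z \right)} = 4 + 3 z$ ($p{\left(z \right)} = 4 - \left(- 4 z + z\right) = 4 - - 3 z = 4 + 3 z$)
$G{\left(s \right)} = -137$ ($G{\left(s \right)} = 1 - 138 = -137$)
$154 + G{\left(p{\left(-3 \right)} \right)} = 154 - 137 = 17$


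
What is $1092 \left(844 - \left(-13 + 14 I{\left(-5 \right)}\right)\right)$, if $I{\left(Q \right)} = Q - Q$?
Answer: $935844$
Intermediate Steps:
$I{\left(Q \right)} = 0$
$1092 \left(844 - \left(-13 + 14 I{\left(-5 \right)}\right)\right) = 1092 \left(844 + \left(\left(-14\right) 0 + 13\right)\right) = 1092 \left(844 + \left(0 + 13\right)\right) = 1092 \left(844 + 13\right) = 1092 \cdot 857 = 935844$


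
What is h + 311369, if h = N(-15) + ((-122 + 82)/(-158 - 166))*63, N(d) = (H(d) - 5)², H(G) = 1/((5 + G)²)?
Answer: 28026151009/90000 ≈ 3.1140e+5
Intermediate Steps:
H(G) = (5 + G)⁻²
N(d) = (-5 + (5 + d)⁻²)² (N(d) = ((5 + d)⁻² - 5)² = (-5 + (5 + d)⁻²)²)
h = 2941009/90000 (h = (-1 + 5*(5 - 15)²)²/(5 - 15)⁴ + ((-122 + 82)/(-158 - 166))*63 = (-1 + 5*(-10)²)²/(-10)⁴ - 40/(-324)*63 = (-1 + 5*100)²*(1/10000) - 40*(-1/324)*63 = (-1 + 500)²*(1/10000) + (10/81)*63 = 499²*(1/10000) + 70/9 = 249001*(1/10000) + 70/9 = 249001/10000 + 70/9 = 2941009/90000 ≈ 32.678)
h + 311369 = 2941009/90000 + 311369 = 28026151009/90000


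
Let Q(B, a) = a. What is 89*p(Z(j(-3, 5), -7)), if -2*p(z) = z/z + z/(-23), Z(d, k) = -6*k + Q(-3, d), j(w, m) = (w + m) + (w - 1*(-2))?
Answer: 890/23 ≈ 38.696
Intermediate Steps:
j(w, m) = 2 + m + 2*w (j(w, m) = (m + w) + (w + 2) = (m + w) + (2 + w) = 2 + m + 2*w)
Z(d, k) = d - 6*k (Z(d, k) = -6*k + d = d - 6*k)
p(z) = -1/2 + z/46 (p(z) = -(z/z + z/(-23))/2 = -(1 + z*(-1/23))/2 = -(1 - z/23)/2 = -1/2 + z/46)
89*p(Z(j(-3, 5), -7)) = 89*(-1/2 + ((2 + 5 + 2*(-3)) - 6*(-7))/46) = 89*(-1/2 + ((2 + 5 - 6) + 42)/46) = 89*(-1/2 + (1 + 42)/46) = 89*(-1/2 + (1/46)*43) = 89*(-1/2 + 43/46) = 89*(10/23) = 890/23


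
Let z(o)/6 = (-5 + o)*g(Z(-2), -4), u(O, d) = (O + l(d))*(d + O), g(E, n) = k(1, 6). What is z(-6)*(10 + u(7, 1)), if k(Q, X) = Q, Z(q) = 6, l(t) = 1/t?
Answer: -4884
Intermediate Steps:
g(E, n) = 1
u(O, d) = (O + d)*(O + 1/d) (u(O, d) = (O + 1/d)*(d + O) = (O + 1/d)*(O + d) = (O + d)*(O + 1/d))
z(o) = -30 + 6*o (z(o) = 6*((-5 + o)*1) = 6*(-5 + o) = -30 + 6*o)
z(-6)*(10 + u(7, 1)) = (-30 + 6*(-6))*(10 + (1 + 7² + 7*1 + 7/1)) = (-30 - 36)*(10 + (1 + 49 + 7 + 7*1)) = -66*(10 + (1 + 49 + 7 + 7)) = -66*(10 + 64) = -66*74 = -4884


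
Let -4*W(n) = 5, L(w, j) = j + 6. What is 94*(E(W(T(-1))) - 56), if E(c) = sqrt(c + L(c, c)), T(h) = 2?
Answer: -5264 + 47*sqrt(14) ≈ -5088.1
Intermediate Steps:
L(w, j) = 6 + j
W(n) = -5/4 (W(n) = -1/4*5 = -5/4)
E(c) = sqrt(6 + 2*c) (E(c) = sqrt(c + (6 + c)) = sqrt(6 + 2*c))
94*(E(W(T(-1))) - 56) = 94*(sqrt(6 + 2*(-5/4)) - 56) = 94*(sqrt(6 - 5/2) - 56) = 94*(sqrt(7/2) - 56) = 94*(sqrt(14)/2 - 56) = 94*(-56 + sqrt(14)/2) = -5264 + 47*sqrt(14)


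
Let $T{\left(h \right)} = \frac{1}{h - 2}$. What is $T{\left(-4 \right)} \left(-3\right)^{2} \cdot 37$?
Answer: $- \frac{111}{2} \approx -55.5$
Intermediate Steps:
$T{\left(h \right)} = \frac{1}{-2 + h}$
$T{\left(-4 \right)} \left(-3\right)^{2} \cdot 37 = \frac{\left(-3\right)^{2}}{-2 - 4} \cdot 37 = \frac{1}{-6} \cdot 9 \cdot 37 = \left(- \frac{1}{6}\right) 9 \cdot 37 = \left(- \frac{3}{2}\right) 37 = - \frac{111}{2}$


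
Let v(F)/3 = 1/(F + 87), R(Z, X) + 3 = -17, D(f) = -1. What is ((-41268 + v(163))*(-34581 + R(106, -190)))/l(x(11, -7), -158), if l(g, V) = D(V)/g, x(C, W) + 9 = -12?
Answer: 7496546677137/250 ≈ 2.9986e+10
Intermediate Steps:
x(C, W) = -21 (x(C, W) = -9 - 12 = -21)
R(Z, X) = -20 (R(Z, X) = -3 - 17 = -20)
v(F) = 3/(87 + F) (v(F) = 3/(F + 87) = 3/(87 + F))
l(g, V) = -1/g
((-41268 + v(163))*(-34581 + R(106, -190)))/l(x(11, -7), -158) = ((-41268 + 3/(87 + 163))*(-34581 - 20))/((-1/(-21))) = ((-41268 + 3/250)*(-34601))/((-1*(-1/21))) = ((-41268 + 3*(1/250))*(-34601))/(1/21) = ((-41268 + 3/250)*(-34601))*21 = -10316997/250*(-34601)*21 = (356978413197/250)*21 = 7496546677137/250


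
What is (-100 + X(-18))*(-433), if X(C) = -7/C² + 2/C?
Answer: 14047819/324 ≈ 43357.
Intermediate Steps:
X(C) = -7/C² + 2/C
(-100 + X(-18))*(-433) = (-100 + (-7 + 2*(-18))/(-18)²)*(-433) = (-100 + (-7 - 36)/324)*(-433) = (-100 + (1/324)*(-43))*(-433) = (-100 - 43/324)*(-433) = -32443/324*(-433) = 14047819/324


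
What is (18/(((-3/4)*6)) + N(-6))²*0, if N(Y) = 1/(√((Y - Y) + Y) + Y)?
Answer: 0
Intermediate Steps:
N(Y) = 1/(Y + √Y) (N(Y) = 1/(√(0 + Y) + Y) = 1/(√Y + Y) = 1/(Y + √Y))
(18/(((-3/4)*6)) + N(-6))²*0 = (18/(((-3/4)*6)) + 1/(-6 + √(-6)))²*0 = (18/((((¼)*(-3))*6)) + 1/(-6 + I*√6))²*0 = (18/((-¾*6)) + 1/(-6 + I*√6))²*0 = (18/(-9/2) + 1/(-6 + I*√6))²*0 = (18*(-2/9) + 1/(-6 + I*√6))²*0 = (-4 + 1/(-6 + I*√6))²*0 = 0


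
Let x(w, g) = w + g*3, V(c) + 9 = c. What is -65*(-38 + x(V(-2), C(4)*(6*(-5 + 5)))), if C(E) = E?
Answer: 3185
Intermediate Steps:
V(c) = -9 + c
x(w, g) = w + 3*g
-65*(-38 + x(V(-2), C(4)*(6*(-5 + 5)))) = -65*(-38 + ((-9 - 2) + 3*(4*(6*(-5 + 5))))) = -65*(-38 + (-11 + 3*(4*(6*0)))) = -65*(-38 + (-11 + 3*(4*0))) = -65*(-38 + (-11 + 3*0)) = -65*(-38 + (-11 + 0)) = -65*(-38 - 11) = -65*(-49) = 3185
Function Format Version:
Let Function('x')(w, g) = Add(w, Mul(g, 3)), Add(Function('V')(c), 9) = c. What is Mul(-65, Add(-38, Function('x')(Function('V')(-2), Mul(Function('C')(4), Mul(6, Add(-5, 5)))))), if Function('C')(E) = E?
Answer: 3185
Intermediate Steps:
Function('V')(c) = Add(-9, c)
Function('x')(w, g) = Add(w, Mul(3, g))
Mul(-65, Add(-38, Function('x')(Function('V')(-2), Mul(Function('C')(4), Mul(6, Add(-5, 5)))))) = Mul(-65, Add(-38, Add(Add(-9, -2), Mul(3, Mul(4, Mul(6, Add(-5, 5))))))) = Mul(-65, Add(-38, Add(-11, Mul(3, Mul(4, Mul(6, 0)))))) = Mul(-65, Add(-38, Add(-11, Mul(3, Mul(4, 0))))) = Mul(-65, Add(-38, Add(-11, Mul(3, 0)))) = Mul(-65, Add(-38, Add(-11, 0))) = Mul(-65, Add(-38, -11)) = Mul(-65, -49) = 3185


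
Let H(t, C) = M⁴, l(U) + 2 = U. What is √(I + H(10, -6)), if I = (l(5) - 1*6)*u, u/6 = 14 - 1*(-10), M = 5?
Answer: √193 ≈ 13.892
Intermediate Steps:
l(U) = -2 + U
H(t, C) = 625 (H(t, C) = 5⁴ = 625)
u = 144 (u = 6*(14 - 1*(-10)) = 6*(14 + 10) = 6*24 = 144)
I = -432 (I = ((-2 + 5) - 1*6)*144 = (3 - 6)*144 = -3*144 = -432)
√(I + H(10, -6)) = √(-432 + 625) = √193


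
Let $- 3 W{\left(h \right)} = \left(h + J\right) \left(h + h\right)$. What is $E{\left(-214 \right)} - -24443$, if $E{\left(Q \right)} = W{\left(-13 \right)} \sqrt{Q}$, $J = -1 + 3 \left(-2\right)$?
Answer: $24443 - \frac{520 i \sqrt{214}}{3} \approx 24443.0 - 2535.6 i$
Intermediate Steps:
$J = -7$ ($J = -1 - 6 = -7$)
$W{\left(h \right)} = - \frac{2 h \left(-7 + h\right)}{3}$ ($W{\left(h \right)} = - \frac{\left(h - 7\right) \left(h + h\right)}{3} = - \frac{\left(-7 + h\right) 2 h}{3} = - \frac{2 h \left(-7 + h\right)}{3}$)
$E{\left(Q \right)} = - \frac{520 \sqrt{Q}}{3}$ ($E{\left(Q \right)} = \frac{2}{3} \left(-13\right) \left(7 - -13\right) \sqrt{Q} = \frac{2}{3} \left(-13\right) \left(7 + 13\right) \sqrt{Q} = \frac{2}{3} \left(-13\right) 20 \sqrt{Q} = - \frac{520 \sqrt{Q}}{3}$)
$E{\left(-214 \right)} - -24443 = - \frac{520 \sqrt{-214}}{3} - -24443 = - \frac{520 i \sqrt{214}}{3} + 24443 = 24443 - \frac{520 i \sqrt{214}}{3}$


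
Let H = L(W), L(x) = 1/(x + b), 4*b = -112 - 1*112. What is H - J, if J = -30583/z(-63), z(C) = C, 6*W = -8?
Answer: -751495/1548 ≈ -485.46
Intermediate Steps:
W = -4/3 (W = (1/6)*(-8) = -4/3 ≈ -1.3333)
b = -56 (b = (-112 - 1*112)/4 = (-112 - 112)/4 = (1/4)*(-224) = -56)
J = 4369/9 (J = -30583/(-63) = -30583*(-1/63) = 4369/9 ≈ 485.44)
L(x) = 1/(-56 + x) (L(x) = 1/(x - 56) = 1/(-56 + x))
H = -3/172 (H = 1/(-56 - 4/3) = 1/(-172/3) = -3/172 ≈ -0.017442)
H - J = -3/172 - 1*4369/9 = -3/172 - 4369/9 = -751495/1548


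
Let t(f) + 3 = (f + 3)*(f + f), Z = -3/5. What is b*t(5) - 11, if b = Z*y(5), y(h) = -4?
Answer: 869/5 ≈ 173.80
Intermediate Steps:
Z = -3/5 (Z = -3*1/5 = -3/5 ≈ -0.60000)
t(f) = -3 + 2*f*(3 + f) (t(f) = -3 + (f + 3)*(f + f) = -3 + (3 + f)*(2*f) = -3 + 2*f*(3 + f))
b = 12/5 (b = -3/5*(-4) = 12/5 ≈ 2.4000)
b*t(5) - 11 = 12*(-3 + 2*5**2 + 6*5)/5 - 11 = 12*(-3 + 2*25 + 30)/5 - 11 = 12*(-3 + 50 + 30)/5 - 11 = (12/5)*77 - 11 = 924/5 - 11 = 869/5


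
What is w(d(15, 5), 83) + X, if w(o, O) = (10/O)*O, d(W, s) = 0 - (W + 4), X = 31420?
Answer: 31430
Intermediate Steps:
d(W, s) = -4 - W (d(W, s) = 0 - (4 + W) = 0 + (-4 - W) = -4 - W)
w(o, O) = 10
w(d(15, 5), 83) + X = 10 + 31420 = 31430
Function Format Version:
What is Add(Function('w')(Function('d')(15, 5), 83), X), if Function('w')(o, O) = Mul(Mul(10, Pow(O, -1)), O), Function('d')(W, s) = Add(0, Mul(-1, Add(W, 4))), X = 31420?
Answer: 31430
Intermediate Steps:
Function('d')(W, s) = Add(-4, Mul(-1, W)) (Function('d')(W, s) = Add(0, Mul(-1, Add(4, W))) = Add(0, Add(-4, Mul(-1, W))) = Add(-4, Mul(-1, W)))
Function('w')(o, O) = 10
Add(Function('w')(Function('d')(15, 5), 83), X) = Add(10, 31420) = 31430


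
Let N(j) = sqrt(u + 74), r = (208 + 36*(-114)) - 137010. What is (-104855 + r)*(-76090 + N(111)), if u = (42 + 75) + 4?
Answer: 18699954490 - 245761*sqrt(195) ≈ 1.8697e+10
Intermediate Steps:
u = 121 (u = 117 + 4 = 121)
r = -140906 (r = (208 - 4104) - 137010 = -3896 - 137010 = -140906)
N(j) = sqrt(195) (N(j) = sqrt(121 + 74) = sqrt(195))
(-104855 + r)*(-76090 + N(111)) = (-104855 - 140906)*(-76090 + sqrt(195)) = -245761*(-76090 + sqrt(195)) = 18699954490 - 245761*sqrt(195)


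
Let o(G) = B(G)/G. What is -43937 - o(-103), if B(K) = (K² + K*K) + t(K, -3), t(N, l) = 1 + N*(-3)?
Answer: -4503983/103 ≈ -43728.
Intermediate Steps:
t(N, l) = 1 - 3*N
B(K) = 1 - 3*K + 2*K² (B(K) = (K² + K*K) + (1 - 3*K) = (K² + K²) + (1 - 3*K) = 2*K² + (1 - 3*K) = 1 - 3*K + 2*K²)
o(G) = (1 - 3*G + 2*G²)/G
-43937 - o(-103) = -43937 - (-3 + 1/(-103) + 2*(-103)) = -43937 - (-3 - 1/103 - 206) = -43937 - 1*(-21528/103) = -43937 + 21528/103 = -4503983/103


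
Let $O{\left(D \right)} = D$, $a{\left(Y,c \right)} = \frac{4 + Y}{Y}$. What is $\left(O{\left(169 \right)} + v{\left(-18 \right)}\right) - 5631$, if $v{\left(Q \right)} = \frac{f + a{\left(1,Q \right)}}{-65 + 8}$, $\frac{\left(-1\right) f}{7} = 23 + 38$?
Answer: $- \frac{310912}{57} \approx -5454.6$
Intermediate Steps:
$f = -427$ ($f = - 7 \left(23 + 38\right) = \left(-7\right) 61 = -427$)
$a{\left(Y,c \right)} = \frac{4 + Y}{Y}$
$v{\left(Q \right)} = \frac{422}{57}$ ($v{\left(Q \right)} = \frac{-427 + \frac{4 + 1}{1}}{-65 + 8} = \frac{-427 + 1 \cdot 5}{-57} = \left(-427 + 5\right) \left(- \frac{1}{57}\right) = \left(-422\right) \left(- \frac{1}{57}\right) = \frac{422}{57}$)
$\left(O{\left(169 \right)} + v{\left(-18 \right)}\right) - 5631 = \left(169 + \frac{422}{57}\right) - 5631 = \frac{10055}{57} - 5631 = - \frac{310912}{57}$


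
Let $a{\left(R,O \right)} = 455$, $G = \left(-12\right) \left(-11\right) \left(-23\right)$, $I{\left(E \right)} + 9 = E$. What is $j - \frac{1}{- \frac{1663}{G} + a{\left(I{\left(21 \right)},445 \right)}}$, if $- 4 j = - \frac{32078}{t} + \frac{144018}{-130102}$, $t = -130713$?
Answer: $\frac{1432663534974515}{6720017339724348} \approx 0.21319$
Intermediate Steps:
$I{\left(E \right)} = -9 + E$
$G = -3036$ ($G = 132 \left(-23\right) = -3036$)
$j = \frac{1046543777}{4858863636}$ ($j = - \frac{- \frac{32078}{-130713} + \frac{144018}{-130102}}{4} = - \frac{\left(-32078\right) \left(- \frac{1}{130713}\right) + 144018 \left(- \frac{1}{130102}\right)}{4} = - \frac{\frac{32078}{130713} - \frac{10287}{9293}}{4} = \left(- \frac{1}{4}\right) \left(- \frac{1046543777}{1214715909}\right) = \frac{1046543777}{4858863636} \approx 0.21539$)
$j - \frac{1}{- \frac{1663}{G} + a{\left(I{\left(21 \right)},445 \right)}} = \frac{1046543777}{4858863636} - \frac{1}{- \frac{1663}{-3036} + 455} = \frac{1046543777}{4858863636} - \frac{1}{\left(-1663\right) \left(- \frac{1}{3036}\right) + 455} = \frac{1046543777}{4858863636} - \frac{1}{\frac{1663}{3036} + 455} = \frac{1046543777}{4858863636} - \frac{1}{\frac{1383043}{3036}} = \frac{1046543777}{4858863636} - \frac{3036}{1383043} = \frac{1432663534974515}{6720017339724348}$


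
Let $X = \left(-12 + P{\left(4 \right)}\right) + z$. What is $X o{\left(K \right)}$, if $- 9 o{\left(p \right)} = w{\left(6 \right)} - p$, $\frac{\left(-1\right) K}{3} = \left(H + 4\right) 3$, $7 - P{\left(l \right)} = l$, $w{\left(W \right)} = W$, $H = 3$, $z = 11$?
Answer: $- \frac{46}{3} \approx -15.333$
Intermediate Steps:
$P{\left(l \right)} = 7 - l$
$K = -63$ ($K = - 3 \left(3 + 4\right) 3 = - 3 \cdot 7 \cdot 3 = \left(-3\right) 21 = -63$)
$o{\left(p \right)} = - \frac{2}{3} + \frac{p}{9}$ ($o{\left(p \right)} = - \frac{6 - p}{9} = - \frac{2}{3} + \frac{p}{9}$)
$X = 2$ ($X = \left(-12 + \left(7 - 4\right)\right) + 11 = \left(-12 + 3\right) + 11 = -9 + 11 = 2$)
$X o{\left(K \right)} = 2 \left(- \frac{2}{3} + \frac{1}{9} \left(-63\right)\right) = 2 \left(- \frac{2}{3} - 7\right) = 2 \left(- \frac{23}{3}\right) = - \frac{46}{3}$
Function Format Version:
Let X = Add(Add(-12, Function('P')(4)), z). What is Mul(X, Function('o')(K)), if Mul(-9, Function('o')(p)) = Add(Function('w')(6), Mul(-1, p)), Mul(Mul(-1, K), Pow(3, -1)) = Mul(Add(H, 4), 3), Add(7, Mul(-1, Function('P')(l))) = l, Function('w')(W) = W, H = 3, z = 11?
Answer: Rational(-46, 3) ≈ -15.333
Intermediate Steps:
Function('P')(l) = Add(7, Mul(-1, l))
K = -63 (K = Mul(-3, Mul(Add(3, 4), 3)) = Mul(-3, Mul(7, 3)) = Mul(-3, 21) = -63)
Function('o')(p) = Add(Rational(-2, 3), Mul(Rational(1, 9), p)) (Function('o')(p) = Mul(Rational(-1, 9), Add(6, Mul(-1, p))) = Add(Rational(-2, 3), Mul(Rational(1, 9), p)))
X = 2 (X = Add(Add(-12, Add(7, Mul(-1, 4))), 11) = Add(Add(-12, Add(7, -4)), 11) = Add(Add(-12, 3), 11) = Add(-9, 11) = 2)
Mul(X, Function('o')(K)) = Mul(2, Add(Rational(-2, 3), Mul(Rational(1, 9), -63))) = Mul(2, Add(Rational(-2, 3), -7)) = Mul(2, Rational(-23, 3)) = Rational(-46, 3)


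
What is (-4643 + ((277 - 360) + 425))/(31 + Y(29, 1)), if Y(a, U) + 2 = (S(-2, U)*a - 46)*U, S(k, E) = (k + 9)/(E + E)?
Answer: -8602/169 ≈ -50.899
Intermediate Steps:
S(k, E) = (9 + k)/(2*E) (S(k, E) = (9 + k)/((2*E)) = (9 + k)*(1/(2*E)) = (9 + k)/(2*E))
Y(a, U) = -2 + U*(-46 + 7*a/(2*U)) (Y(a, U) = -2 + (((9 - 2)/(2*U))*a - 46)*U = -2 + (((1/2)*7/U)*a - 46)*U = -2 + ((7/(2*U))*a - 46)*U = -2 + (7*a/(2*U) - 46)*U = -2 + (-46 + 7*a/(2*U))*U = -2 + U*(-46 + 7*a/(2*U)))
(-4643 + ((277 - 360) + 425))/(31 + Y(29, 1)) = (-4643 + ((277 - 360) + 425))/(31 + (-2 - 46*1 + (7/2)*29)) = (-4643 + (-83 + 425))/(31 + (-2 - 46 + 203/2)) = (-4643 + 342)/(31 + 107/2) = -4301/169/2 = -4301*2/169 = -8602/169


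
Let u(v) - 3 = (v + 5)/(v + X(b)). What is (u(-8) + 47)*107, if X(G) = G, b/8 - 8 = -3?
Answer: 170879/32 ≈ 5340.0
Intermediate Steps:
b = 40 (b = 64 + 8*(-3) = 64 - 24 = 40)
u(v) = 3 + (5 + v)/(40 + v) (u(v) = 3 + (v + 5)/(v + 40) = 3 + (5 + v)/(40 + v))
(u(-8) + 47)*107 = ((125 + 4*(-8))/(40 - 8) + 47)*107 = ((125 - 32)/32 + 47)*107 = ((1/32)*93 + 47)*107 = (93/32 + 47)*107 = (1597/32)*107 = 170879/32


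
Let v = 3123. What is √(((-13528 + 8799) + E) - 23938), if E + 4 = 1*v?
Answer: 2*I*√6387 ≈ 159.84*I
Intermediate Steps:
E = 3119 (E = -4 + 1*3123 = -4 + 3123 = 3119)
√(((-13528 + 8799) + E) - 23938) = √(((-13528 + 8799) + 3119) - 23938) = √((-4729 + 3119) - 23938) = √(-1610 - 23938) = √(-25548) = 2*I*√6387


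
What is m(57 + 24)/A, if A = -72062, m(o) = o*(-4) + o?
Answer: 243/72062 ≈ 0.0033721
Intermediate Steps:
m(o) = -3*o (m(o) = -4*o + o = -3*o)
m(57 + 24)/A = -3*(57 + 24)/(-72062) = -3*81*(-1/72062) = -243*(-1/72062) = 243/72062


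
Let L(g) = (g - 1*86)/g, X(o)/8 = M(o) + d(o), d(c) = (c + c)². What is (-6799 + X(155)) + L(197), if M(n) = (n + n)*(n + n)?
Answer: 301567908/197 ≈ 1.5308e+6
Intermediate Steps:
d(c) = 4*c² (d(c) = (2*c)² = 4*c²)
M(n) = 4*n² (M(n) = (2*n)*(2*n) = 4*n²)
X(o) = 64*o² (X(o) = 8*(4*o² + 4*o²) = 8*(8*o²) = 64*o²)
L(g) = (-86 + g)/g (L(g) = (g - 86)/g = (-86 + g)/g)
(-6799 + X(155)) + L(197) = (-6799 + 64*155²) + (-86 + 197)/197 = (-6799 + 64*24025) + (1/197)*111 = (-6799 + 1537600) + 111/197 = 1530801 + 111/197 = 301567908/197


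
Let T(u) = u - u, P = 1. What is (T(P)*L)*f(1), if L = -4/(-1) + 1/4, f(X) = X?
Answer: 0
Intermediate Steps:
L = 17/4 (L = -4*(-1) + 1*(1/4) = 4 + 1/4 = 17/4 ≈ 4.2500)
T(u) = 0
(T(P)*L)*f(1) = (0*(17/4))*1 = 0*1 = 0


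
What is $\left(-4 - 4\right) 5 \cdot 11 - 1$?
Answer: $-441$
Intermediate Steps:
$\left(-4 - 4\right) 5 \cdot 11 - 1 = \left(-8\right) 5 \cdot 11 - 1 = \left(-40\right) 11 - 1 = -440 - 1 = -441$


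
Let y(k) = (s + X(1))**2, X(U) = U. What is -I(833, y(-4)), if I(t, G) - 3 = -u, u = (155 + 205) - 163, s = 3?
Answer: 194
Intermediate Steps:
y(k) = 16 (y(k) = (3 + 1)**2 = 4**2 = 16)
u = 197 (u = 360 - 163 = 197)
I(t, G) = -194 (I(t, G) = 3 - 1*197 = 3 - 197 = -194)
-I(833, y(-4)) = -1*(-194) = 194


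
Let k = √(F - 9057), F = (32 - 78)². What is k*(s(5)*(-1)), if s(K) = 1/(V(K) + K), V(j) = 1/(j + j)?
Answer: -10*I*√6941/51 ≈ -16.336*I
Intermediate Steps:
F = 2116 (F = (-46)² = 2116)
V(j) = 1/(2*j)
s(K) = 1/(K + 1/(2*K)) (s(K) = 1/(1/(2*K) + K) = 1/(K + 1/(2*K)))
k = I*√6941 (k = √(2116 - 9057) = √(-6941) = I*√6941 ≈ 83.313*I)
k*(s(5)*(-1)) = (I*√6941)*((2*5/(1 + 2*5²))*(-1)) = (I*√6941)*((2*5/(1 + 2*25))*(-1)) = (I*√6941)*((2*5/(1 + 50))*(-1)) = (I*√6941)*((2*5/51)*(-1)) = (I*√6941)*((2*5*(1/51))*(-1)) = (I*√6941)*((10/51)*(-1)) = (I*√6941)*(-10/51) = -10*I*√6941/51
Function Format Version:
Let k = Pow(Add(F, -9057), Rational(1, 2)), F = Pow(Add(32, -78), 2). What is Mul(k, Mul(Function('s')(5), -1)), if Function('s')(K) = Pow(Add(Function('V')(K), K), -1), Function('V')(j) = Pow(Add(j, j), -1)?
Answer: Mul(Rational(-10, 51), I, Pow(6941, Rational(1, 2))) ≈ Mul(-16.336, I)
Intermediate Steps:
F = 2116 (F = Pow(-46, 2) = 2116)
Function('V')(j) = Mul(Rational(1, 2), Pow(j, -1)) (Function('V')(j) = Pow(Mul(2, j), -1) = Mul(Rational(1, 2), Pow(j, -1)))
Function('s')(K) = Pow(Add(K, Mul(Rational(1, 2), Pow(K, -1))), -1) (Function('s')(K) = Pow(Add(Mul(Rational(1, 2), Pow(K, -1)), K), -1) = Pow(Add(K, Mul(Rational(1, 2), Pow(K, -1))), -1))
k = Mul(I, Pow(6941, Rational(1, 2))) (k = Pow(Add(2116, -9057), Rational(1, 2)) = Pow(-6941, Rational(1, 2)) = Mul(I, Pow(6941, Rational(1, 2))) ≈ Mul(83.313, I))
Mul(k, Mul(Function('s')(5), -1)) = Mul(Mul(I, Pow(6941, Rational(1, 2))), Mul(Mul(2, 5, Pow(Add(1, Mul(2, Pow(5, 2))), -1)), -1)) = Mul(Mul(I, Pow(6941, Rational(1, 2))), Mul(Mul(2, 5, Pow(Add(1, Mul(2, 25)), -1)), -1)) = Mul(Mul(I, Pow(6941, Rational(1, 2))), Mul(Mul(2, 5, Pow(Add(1, 50), -1)), -1)) = Mul(Mul(I, Pow(6941, Rational(1, 2))), Mul(Mul(2, 5, Pow(51, -1)), -1)) = Mul(Mul(I, Pow(6941, Rational(1, 2))), Mul(Mul(2, 5, Rational(1, 51)), -1)) = Mul(Mul(I, Pow(6941, Rational(1, 2))), Mul(Rational(10, 51), -1)) = Mul(Mul(I, Pow(6941, Rational(1, 2))), Rational(-10, 51)) = Mul(Rational(-10, 51), I, Pow(6941, Rational(1, 2)))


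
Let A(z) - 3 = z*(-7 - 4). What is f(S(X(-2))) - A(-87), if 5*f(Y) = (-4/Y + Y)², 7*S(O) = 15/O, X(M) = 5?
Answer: -2081831/2205 ≈ -944.14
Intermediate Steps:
S(O) = 15/(7*O) (S(O) = (15/O)/7 = 15/(7*O))
f(Y) = (Y - 4/Y)²/5 (f(Y) = (-4/Y + Y)²/5 = (Y - 4/Y)²/5)
A(z) = 3 - 11*z (A(z) = 3 + z*(-7 - 4) = 3 + z*(-11) = 3 - 11*z)
f(S(X(-2))) - A(-87) = (-4 + ((15/7)/5)²)²/(5*((15/7)/5)²) - (3 - 11*(-87)) = (-4 + ((15/7)*(⅕))²)²/(5*((15/7)*(⅕))²) - (3 + 957) = (-4 + (3/7)²)²/(5*(3/7)²) - 1*960 = (⅕)*(49/9)*(-4 + 9/49)² - 960 = (⅕)*(49/9)*(-187/49)² - 960 = (⅕)*(49/9)*(34969/2401) - 960 = 34969/2205 - 960 = -2081831/2205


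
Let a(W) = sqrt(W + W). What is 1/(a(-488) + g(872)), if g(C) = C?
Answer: 109/95170 - I*sqrt(61)/190340 ≈ 0.0011453 - 4.1033e-5*I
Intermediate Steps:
a(W) = sqrt(2)*sqrt(W) (a(W) = sqrt(2*W) = sqrt(2)*sqrt(W))
1/(a(-488) + g(872)) = 1/(sqrt(2)*sqrt(-488) + 872) = 1/(sqrt(2)*(2*I*sqrt(122)) + 872) = 1/(4*I*sqrt(61) + 872) = 1/(872 + 4*I*sqrt(61))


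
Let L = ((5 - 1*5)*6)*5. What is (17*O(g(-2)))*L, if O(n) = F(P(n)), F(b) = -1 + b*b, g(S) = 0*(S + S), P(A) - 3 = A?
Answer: 0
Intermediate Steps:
P(A) = 3 + A
g(S) = 0 (g(S) = 0*(2*S) = 0)
F(b) = -1 + b²
O(n) = -1 + (3 + n)²
L = 0 (L = ((5 - 5)*6)*5 = (0*6)*5 = 0*5 = 0)
(17*O(g(-2)))*L = (17*(-1 + (3 + 0)²))*0 = (17*(-1 + 3²))*0 = (17*(-1 + 9))*0 = (17*8)*0 = 136*0 = 0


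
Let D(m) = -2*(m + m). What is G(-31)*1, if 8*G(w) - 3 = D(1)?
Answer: -⅛ ≈ -0.12500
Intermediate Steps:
D(m) = -4*m
G(w) = -⅛ (G(w) = 3/8 + (-4*1)/8 = 3/8 + (⅛)*(-4) = 3/8 - ½ = -⅛)
G(-31)*1 = -⅛*1 = -⅛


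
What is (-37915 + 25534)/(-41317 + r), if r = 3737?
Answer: 12381/37580 ≈ 0.32946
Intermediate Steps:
(-37915 + 25534)/(-41317 + r) = (-37915 + 25534)/(-41317 + 3737) = -12381/(-37580) = -12381*(-1/37580) = 12381/37580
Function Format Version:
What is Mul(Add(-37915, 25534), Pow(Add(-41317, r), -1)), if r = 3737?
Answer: Rational(12381, 37580) ≈ 0.32946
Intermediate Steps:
Mul(Add(-37915, 25534), Pow(Add(-41317, r), -1)) = Mul(Add(-37915, 25534), Pow(Add(-41317, 3737), -1)) = Mul(-12381, Pow(-37580, -1)) = Mul(-12381, Rational(-1, 37580)) = Rational(12381, 37580)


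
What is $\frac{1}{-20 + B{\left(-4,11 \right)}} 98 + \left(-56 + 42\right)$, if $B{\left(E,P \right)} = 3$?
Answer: $- \frac{336}{17} \approx -19.765$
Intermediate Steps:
$\frac{1}{-20 + B{\left(-4,11 \right)}} 98 + \left(-56 + 42\right) = \frac{1}{-20 + 3} \cdot 98 + \left(-56 + 42\right) = \frac{1}{-17} \cdot 98 - 14 = \left(- \frac{1}{17}\right) 98 - 14 = - \frac{98}{17} - 14 = - \frac{336}{17}$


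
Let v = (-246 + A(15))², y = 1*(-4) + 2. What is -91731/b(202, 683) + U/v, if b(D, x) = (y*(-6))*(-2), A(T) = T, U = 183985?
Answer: 1633091177/426888 ≈ 3825.6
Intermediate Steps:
y = -2 (y = -4 + 2 = -2)
v = 53361 (v = (-246 + 15)² = (-231)² = 53361)
b(D, x) = -24 (b(D, x) = -2*(-6)*(-2) = 12*(-2) = -24)
-91731/b(202, 683) + U/v = -91731/(-24) + 183985/53361 = -91731*(-1/24) + 183985*(1/53361) = 30577/8 + 183985/53361 = 1633091177/426888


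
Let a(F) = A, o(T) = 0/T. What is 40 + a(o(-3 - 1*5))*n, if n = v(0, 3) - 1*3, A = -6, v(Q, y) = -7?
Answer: 100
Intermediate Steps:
o(T) = 0
a(F) = -6
n = -10 (n = -7 - 1*3 = -7 - 3 = -10)
40 + a(o(-3 - 1*5))*n = 40 - 6*(-10) = 40 + 60 = 100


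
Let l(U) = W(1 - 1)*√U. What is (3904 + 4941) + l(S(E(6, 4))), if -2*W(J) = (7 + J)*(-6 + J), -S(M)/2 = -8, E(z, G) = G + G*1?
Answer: 8929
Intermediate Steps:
E(z, G) = 2*G (E(z, G) = G + G = 2*G)
S(M) = 16 (S(M) = -2*(-8) = 16)
W(J) = -(-6 + J)*(7 + J)/2 (W(J) = -(7 + J)*(-6 + J)/2 = -(-6 + J)*(7 + J)/2)
l(U) = 21*√U (l(U) = (21 - (1 - 1)/2 - (1 - 1)²/2)*√U = (21 - ½*0 - ½*0²)*√U = (21 + 0 - ½*0)*√U = (21 + 0 + 0)*√U = 21*√U)
(3904 + 4941) + l(S(E(6, 4))) = (3904 + 4941) + 21*√16 = 8845 + 21*4 = 8845 + 84 = 8929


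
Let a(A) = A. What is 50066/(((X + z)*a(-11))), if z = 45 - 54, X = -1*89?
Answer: 25033/539 ≈ 46.443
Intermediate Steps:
X = -89
z = -9
50066/(((X + z)*a(-11))) = 50066/(((-89 - 9)*(-11))) = 50066/((-98*(-11))) = 50066/1078 = 50066*(1/1078) = 25033/539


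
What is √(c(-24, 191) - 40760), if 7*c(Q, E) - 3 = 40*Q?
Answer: I*√2003939/7 ≈ 202.23*I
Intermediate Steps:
c(Q, E) = 3/7 + 40*Q/7 (c(Q, E) = 3/7 + (40*Q)/7 = 3/7 + 40*Q/7)
√(c(-24, 191) - 40760) = √((3/7 + (40/7)*(-24)) - 40760) = √((3/7 - 960/7) - 40760) = √(-957/7 - 40760) = √(-286277/7) = I*√2003939/7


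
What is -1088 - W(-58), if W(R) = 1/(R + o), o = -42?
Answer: -108799/100 ≈ -1088.0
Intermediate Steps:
W(R) = 1/(-42 + R) (W(R) = 1/(R - 42) = 1/(-42 + R))
-1088 - W(-58) = -1088 - 1/(-42 - 58) = -1088 - 1/(-100) = -1088 - 1*(-1/100) = -1088 + 1/100 = -108799/100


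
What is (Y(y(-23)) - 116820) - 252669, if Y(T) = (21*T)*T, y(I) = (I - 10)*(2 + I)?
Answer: 9715740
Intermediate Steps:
y(I) = (-10 + I)*(2 + I)
Y(T) = 21*T²
(Y(y(-23)) - 116820) - 252669 = (21*(-20 + (-23)² - 8*(-23))² - 116820) - 252669 = (21*(-20 + 529 + 184)² - 116820) - 252669 = (21*693² - 116820) - 252669 = (21*480249 - 116820) - 252669 = (10085229 - 116820) - 252669 = 9968409 - 252669 = 9715740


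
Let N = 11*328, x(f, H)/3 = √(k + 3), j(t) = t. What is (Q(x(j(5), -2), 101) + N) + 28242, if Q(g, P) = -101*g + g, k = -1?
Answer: 31850 - 300*√2 ≈ 31426.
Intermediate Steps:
x(f, H) = 3*√2 (x(f, H) = 3*√(-1 + 3) = 3*√2)
N = 3608
Q(g, P) = -100*g
(Q(x(j(5), -2), 101) + N) + 28242 = (-300*√2 + 3608) + 28242 = (3608 - 300*√2) + 28242 = 31850 - 300*√2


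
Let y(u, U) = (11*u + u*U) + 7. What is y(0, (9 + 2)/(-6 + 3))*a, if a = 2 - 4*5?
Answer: -126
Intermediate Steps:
y(u, U) = 7 + 11*u + U*u (y(u, U) = (11*u + U*u) + 7 = 7 + 11*u + U*u)
a = -18 (a = 2 - 20 = -18)
y(0, (9 + 2)/(-6 + 3))*a = (7 + 11*0 + ((9 + 2)/(-6 + 3))*0)*(-18) = (7 + 0 + (11/(-3))*0)*(-18) = (7 + 0 + (11*(-1/3))*0)*(-18) = (7 + 0 - 11/3*0)*(-18) = (7 + 0 + 0)*(-18) = 7*(-18) = -126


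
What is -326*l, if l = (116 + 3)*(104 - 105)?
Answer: 38794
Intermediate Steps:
l = -119 (l = 119*(-1) = -119)
-326*l = -326*(-119) = 38794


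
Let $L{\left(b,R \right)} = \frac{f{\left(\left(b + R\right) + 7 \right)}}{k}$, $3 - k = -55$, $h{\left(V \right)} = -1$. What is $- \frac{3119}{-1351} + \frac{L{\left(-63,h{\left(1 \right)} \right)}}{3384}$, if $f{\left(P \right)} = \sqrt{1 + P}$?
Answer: $\frac{3119}{1351} + \frac{i \sqrt{14}}{98136} \approx 2.3087 + 3.8127 \cdot 10^{-5} i$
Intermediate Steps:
$k = 58$ ($k = 3 - -55 = 3 + 55 = 58$)
$L{\left(b,R \right)} = \frac{\sqrt{8 + R + b}}{58}$ ($L{\left(b,R \right)} = \frac{\sqrt{1 + \left(\left(b + R\right) + 7\right)}}{58} = \sqrt{1 + \left(\left(R + b\right) + 7\right)} \frac{1}{58} = \sqrt{1 + \left(7 + R + b\right)} \frac{1}{58} = \sqrt{8 + R + b} \frac{1}{58} = \frac{\sqrt{8 + R + b}}{58}$)
$- \frac{3119}{-1351} + \frac{L{\left(-63,h{\left(1 \right)} \right)}}{3384} = - \frac{3119}{-1351} + \frac{\frac{1}{58} \sqrt{8 - 1 - 63}}{3384} = \left(-3119\right) \left(- \frac{1}{1351}\right) + \frac{\sqrt{-56}}{58} \cdot \frac{1}{3384} = \frac{3119}{1351} + \frac{2 i \sqrt{14}}{58} \cdot \frac{1}{3384} = \frac{3119}{1351} + \frac{i \sqrt{14}}{29} \cdot \frac{1}{3384} = \frac{3119}{1351} + \frac{i \sqrt{14}}{98136}$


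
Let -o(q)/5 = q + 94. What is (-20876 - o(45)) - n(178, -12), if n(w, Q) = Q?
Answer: -20169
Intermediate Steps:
o(q) = -470 - 5*q (o(q) = -5*(q + 94) = -5*(94 + q) = -470 - 5*q)
(-20876 - o(45)) - n(178, -12) = (-20876 - (-470 - 5*45)) - 1*(-12) = (-20876 - (-470 - 225)) + 12 = (-20876 - 1*(-695)) + 12 = (-20876 + 695) + 12 = -20181 + 12 = -20169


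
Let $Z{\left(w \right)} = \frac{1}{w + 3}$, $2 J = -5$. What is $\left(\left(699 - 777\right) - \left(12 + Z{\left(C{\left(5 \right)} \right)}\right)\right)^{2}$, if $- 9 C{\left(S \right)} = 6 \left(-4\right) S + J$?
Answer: $\frac{725117184}{89401} \approx 8110.8$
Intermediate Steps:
$J = - \frac{5}{2}$ ($J = \frac{1}{2} \left(-5\right) = - \frac{5}{2} \approx -2.5$)
$C{\left(S \right)} = \frac{5}{18} + \frac{8 S}{3}$ ($C{\left(S \right)} = - \frac{6 \left(-4\right) S - \frac{5}{2}}{9} = - \frac{- 24 S - \frac{5}{2}}{9} = - \frac{- \frac{5}{2} - 24 S}{9} = \frac{5}{18} + \frac{8 S}{3}$)
$Z{\left(w \right)} = \frac{1}{3 + w}$
$\left(\left(699 - 777\right) - \left(12 + Z{\left(C{\left(5 \right)} \right)}\right)\right)^{2} = \left(\left(699 - 777\right) - \left(12 + \frac{1}{3 + \left(\frac{5}{18} + \frac{8}{3} \cdot 5\right)}\right)\right)^{2} = \left(\left(699 - 777\right) - \left(12 + \frac{1}{3 + \left(\frac{5}{18} + \frac{40}{3}\right)}\right)\right)^{2} = \left(-78 - \left(12 + \frac{1}{3 + \frac{245}{18}}\right)\right)^{2} = \left(-78 - \left(12 + \frac{1}{\frac{299}{18}}\right)\right)^{2} = \left(-78 - \left(12 + \frac{18}{299}\right)\right)^{2} = \left(-78 - \frac{3606}{299}\right)^{2} = \left(- \frac{26928}{299}\right)^{2} = \frac{725117184}{89401}$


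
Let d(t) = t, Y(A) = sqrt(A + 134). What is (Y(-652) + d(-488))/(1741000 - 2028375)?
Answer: 488/287375 - I*sqrt(518)/287375 ≈ 0.0016981 - 7.9198e-5*I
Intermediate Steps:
Y(A) = sqrt(134 + A)
(Y(-652) + d(-488))/(1741000 - 2028375) = (sqrt(134 - 652) - 488)/(1741000 - 2028375) = (sqrt(-518) - 488)/(-287375) = (I*sqrt(518) - 488)*(-1/287375) = (-488 + I*sqrt(518))*(-1/287375) = 488/287375 - I*sqrt(518)/287375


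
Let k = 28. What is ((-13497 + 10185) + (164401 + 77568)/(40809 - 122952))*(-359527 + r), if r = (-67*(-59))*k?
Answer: 67759845630155/82143 ≈ 8.2490e+8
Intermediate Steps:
r = 110684 (r = -67*(-59)*28 = 3953*28 = 110684)
((-13497 + 10185) + (164401 + 77568)/(40809 - 122952))*(-359527 + r) = ((-13497 + 10185) + (164401 + 77568)/(40809 - 122952))*(-359527 + 110684) = (-3312 + 241969/(-82143))*(-248843) = (-3312 + 241969*(-1/82143))*(-248843) = (-3312 - 241969/82143)*(-248843) = -272299585/82143*(-248843) = 67759845630155/82143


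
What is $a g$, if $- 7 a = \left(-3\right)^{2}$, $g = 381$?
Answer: $- \frac{3429}{7} \approx -489.86$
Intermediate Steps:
$a = - \frac{9}{7}$ ($a = - \frac{\left(-3\right)^{2}}{7} = \left(- \frac{1}{7}\right) 9 = - \frac{9}{7} \approx -1.2857$)
$a g = \left(- \frac{9}{7}\right) 381 = - \frac{3429}{7}$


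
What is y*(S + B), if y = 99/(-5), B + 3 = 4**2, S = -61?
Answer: 4752/5 ≈ 950.40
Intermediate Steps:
B = 13 (B = -3 + 4**2 = -3 + 16 = 13)
y = -99/5 (y = 99*(-1/5) = -99/5 ≈ -19.800)
y*(S + B) = -99*(-61 + 13)/5 = -99/5*(-48) = 4752/5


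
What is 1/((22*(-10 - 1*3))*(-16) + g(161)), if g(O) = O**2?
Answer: 1/30497 ≈ 3.2790e-5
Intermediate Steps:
1/((22*(-10 - 1*3))*(-16) + g(161)) = 1/((22*(-10 - 1*3))*(-16) + 161**2) = 1/((22*(-10 - 3))*(-16) + 25921) = 1/((22*(-13))*(-16) + 25921) = 1/(-286*(-16) + 25921) = 1/(4576 + 25921) = 1/30497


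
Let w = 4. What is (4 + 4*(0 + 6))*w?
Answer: 112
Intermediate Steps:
(4 + 4*(0 + 6))*w = (4 + 4*(0 + 6))*4 = (4 + 4*6)*4 = (4 + 24)*4 = 28*4 = 112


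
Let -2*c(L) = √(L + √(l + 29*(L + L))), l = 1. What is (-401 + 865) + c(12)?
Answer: 464 - √(12 + √697)/2 ≈ 460.90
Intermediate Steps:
c(L) = -√(L + √(1 + 58*L))/2 (c(L) = -√(L + √(1 + 29*(L + L)))/2 = -√(L + √(1 + 29*(2*L)))/2 = -√(L + √(1 + 58*L))/2)
(-401 + 865) + c(12) = (-401 + 865) - √(12 + √(1 + 58*12))/2 = 464 - √(12 + √(1 + 696))/2 = 464 - √(12 + √697)/2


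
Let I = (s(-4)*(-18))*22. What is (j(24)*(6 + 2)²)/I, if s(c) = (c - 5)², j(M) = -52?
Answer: 832/8019 ≈ 0.10375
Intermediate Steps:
s(c) = (-5 + c)²
I = -32076 (I = ((-5 - 4)²*(-18))*22 = ((-9)²*(-18))*22 = (81*(-18))*22 = -1458*22 = -32076)
(j(24)*(6 + 2)²)/I = -52*(6 + 2)²/(-32076) = -52*8²*(-1/32076) = -52*64*(-1/32076) = -3328*(-1/32076) = 832/8019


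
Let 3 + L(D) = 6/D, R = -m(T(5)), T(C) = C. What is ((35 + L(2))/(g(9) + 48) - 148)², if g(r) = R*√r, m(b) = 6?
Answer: 776161/36 ≈ 21560.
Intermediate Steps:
R = -6 (R = -1*6 = -6)
L(D) = -3 + 6/D
g(r) = -6*√r
((35 + L(2))/(g(9) + 48) - 148)² = ((35 + (-3 + 6/2))/(-6*√9 + 48) - 148)² = ((35 + (-3 + 6*(½)))/(-6*3 + 48) - 148)² = ((35 + (-3 + 3))/(-18 + 48) - 148)² = ((35 + 0)/30 - 148)² = (35*(1/30) - 148)² = (7/6 - 148)² = (-881/6)² = 776161/36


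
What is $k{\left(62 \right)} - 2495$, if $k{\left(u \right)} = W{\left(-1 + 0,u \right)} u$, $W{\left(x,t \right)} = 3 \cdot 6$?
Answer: $-1379$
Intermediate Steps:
$W{\left(x,t \right)} = 18$
$k{\left(u \right)} = 18 u$
$k{\left(62 \right)} - 2495 = 18 \cdot 62 - 2495 = 1116 - 2495 = -1379$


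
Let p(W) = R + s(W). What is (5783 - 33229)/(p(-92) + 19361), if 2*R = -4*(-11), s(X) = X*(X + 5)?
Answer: -27446/27387 ≈ -1.0022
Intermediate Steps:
s(X) = X*(5 + X)
R = 22 (R = (-4*(-11))/2 = (½)*44 = 22)
p(W) = 22 + W*(5 + W)
(5783 - 33229)/(p(-92) + 19361) = (5783 - 33229)/((22 - 92*(5 - 92)) + 19361) = -27446/((22 - 92*(-87)) + 19361) = -27446/((22 + 8004) + 19361) = -27446/(8026 + 19361) = -27446/27387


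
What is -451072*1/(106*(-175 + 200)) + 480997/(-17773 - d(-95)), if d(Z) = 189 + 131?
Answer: -4717943873/23973225 ≈ -196.80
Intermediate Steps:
d(Z) = 320
-451072*1/(106*(-175 + 200)) + 480997/(-17773 - d(-95)) = -451072*1/(106*(-175 + 200)) + 480997/(-17773 - 1*320) = -451072/(106*25) + 480997/(-17773 - 320) = -451072/2650 + 480997/(-18093) = -451072*1/2650 + 480997*(-1/18093) = -225536/1325 - 480997/18093 = -4717943873/23973225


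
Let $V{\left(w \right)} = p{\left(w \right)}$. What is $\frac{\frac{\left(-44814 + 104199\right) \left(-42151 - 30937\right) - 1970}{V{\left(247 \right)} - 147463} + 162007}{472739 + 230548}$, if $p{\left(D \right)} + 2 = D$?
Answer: $\frac{14095339688}{51768252783} \approx 0.27228$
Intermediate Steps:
$p{\left(D \right)} = -2 + D$
$V{\left(w \right)} = -2 + w$
$\frac{\frac{\left(-44814 + 104199\right) \left(-42151 - 30937\right) - 1970}{V{\left(247 \right)} - 147463} + 162007}{472739 + 230548} = \frac{\frac{\left(-44814 + 104199\right) \left(-42151 - 30937\right) - 1970}{\left(-2 + 247\right) - 147463} + 162007}{472739 + 230548} = \frac{\frac{59385 \left(-73088\right) - 1970}{245 - 147463} + 162007}{703287} = \left(\frac{-4340330880 - 1970}{-147218} + 162007\right) \frac{1}{703287} = \left(\left(-4340332850\right) \left(- \frac{1}{147218}\right) + 162007\right) \frac{1}{703287} = \left(\frac{2170166425}{73609} + 162007\right) \frac{1}{703287} = \frac{14095339688}{73609} \cdot \frac{1}{703287} = \frac{14095339688}{51768252783}$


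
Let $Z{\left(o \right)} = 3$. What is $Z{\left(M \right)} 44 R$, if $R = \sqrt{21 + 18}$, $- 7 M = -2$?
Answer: $132 \sqrt{39} \approx 824.34$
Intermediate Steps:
$M = \frac{2}{7}$ ($M = \left(- \frac{1}{7}\right) \left(-2\right) = \frac{2}{7} \approx 0.28571$)
$R = \sqrt{39} \approx 6.245$
$Z{\left(M \right)} 44 R = 3 \cdot 44 \sqrt{39} = 132 \sqrt{39}$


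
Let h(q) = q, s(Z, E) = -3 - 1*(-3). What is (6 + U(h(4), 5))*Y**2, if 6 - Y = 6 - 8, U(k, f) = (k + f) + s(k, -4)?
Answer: 960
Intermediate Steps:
s(Z, E) = 0 (s(Z, E) = -3 + 3 = 0)
U(k, f) = f + k (U(k, f) = (k + f) + 0 = (f + k) + 0 = f + k)
Y = 8 (Y = 6 - (6 - 8) = 6 - 1*(-2) = 6 + 2 = 8)
(6 + U(h(4), 5))*Y**2 = (6 + (5 + 4))*8**2 = (6 + 9)*64 = 15*64 = 960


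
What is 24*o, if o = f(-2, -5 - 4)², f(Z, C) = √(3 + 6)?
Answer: 216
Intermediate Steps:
f(Z, C) = 3 (f(Z, C) = √9 = 3)
o = 9 (o = 3² = 9)
24*o = 24*9 = 216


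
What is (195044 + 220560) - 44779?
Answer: 370825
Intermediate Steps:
(195044 + 220560) - 44779 = 415604 - 44779 = 370825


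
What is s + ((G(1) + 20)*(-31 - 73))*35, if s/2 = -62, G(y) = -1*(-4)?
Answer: -87484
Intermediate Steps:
G(y) = 4
s = -124 (s = 2*(-62) = -124)
s + ((G(1) + 20)*(-31 - 73))*35 = -124 + ((4 + 20)*(-31 - 73))*35 = -124 + (24*(-104))*35 = -124 - 2496*35 = -124 - 87360 = -87484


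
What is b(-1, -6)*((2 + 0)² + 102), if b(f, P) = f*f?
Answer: 106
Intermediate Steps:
b(f, P) = f²
b(-1, -6)*((2 + 0)² + 102) = (-1)²*((2 + 0)² + 102) = 1*(2² + 102) = 1*(4 + 102) = 1*106 = 106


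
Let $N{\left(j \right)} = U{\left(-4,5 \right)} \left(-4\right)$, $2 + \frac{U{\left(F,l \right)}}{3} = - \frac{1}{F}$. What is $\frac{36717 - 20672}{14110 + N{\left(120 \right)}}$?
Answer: $\frac{16045}{14131} \approx 1.1354$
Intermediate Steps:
$U{\left(F,l \right)} = -6 - \frac{3}{F}$ ($U{\left(F,l \right)} = -6 + 3 \left(- \frac{1}{F}\right) = -6 - \frac{3}{F}$)
$N{\left(j \right)} = 21$ ($N{\left(j \right)} = \left(-6 - \frac{3}{-4}\right) \left(-4\right) = \left(-6 - - \frac{3}{4}\right) \left(-4\right) = \left(-6 + \frac{3}{4}\right) \left(-4\right) = \left(- \frac{21}{4}\right) \left(-4\right) = 21$)
$\frac{36717 - 20672}{14110 + N{\left(120 \right)}} = \frac{36717 - 20672}{14110 + 21} = \frac{16045}{14131}$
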